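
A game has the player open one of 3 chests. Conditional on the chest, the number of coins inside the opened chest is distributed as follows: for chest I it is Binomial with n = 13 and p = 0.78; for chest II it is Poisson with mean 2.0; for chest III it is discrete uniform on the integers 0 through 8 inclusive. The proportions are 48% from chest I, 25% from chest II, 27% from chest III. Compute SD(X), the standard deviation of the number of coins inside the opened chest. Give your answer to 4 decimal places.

4.0593

Per component, I: μ=10.14, E[X²]=105.05; II: μ=2, E[X²]=6; III: μ=4, E[X²]=22.6667.
E[X] = 0.48·10.14 + 0.25·2 + 0.27·4 = 6.4472.
E[X²] = 0.48·105.05 + 0.25·6 + 0.27·22.6667 = 58.0442.
Var(X) = E[X²] − (E[X])² = 58.0442 − 41.5664 = 16.4778.
SD(X) = √16.4778 = 4.05929.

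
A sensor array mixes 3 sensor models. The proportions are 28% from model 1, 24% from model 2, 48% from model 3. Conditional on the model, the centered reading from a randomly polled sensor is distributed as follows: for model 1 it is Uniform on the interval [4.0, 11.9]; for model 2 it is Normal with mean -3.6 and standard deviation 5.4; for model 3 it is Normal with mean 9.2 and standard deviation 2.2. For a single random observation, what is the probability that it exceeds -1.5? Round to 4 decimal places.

0.8437

Conditional on each model, P(X > -1.5): 1: 1; 2: 0.348679; 3: 0.999999.
By total probability, P(X > -1.5) = 0.28·1 + 0.24·0.348679 + 0.48·0.999999 = 0.843683.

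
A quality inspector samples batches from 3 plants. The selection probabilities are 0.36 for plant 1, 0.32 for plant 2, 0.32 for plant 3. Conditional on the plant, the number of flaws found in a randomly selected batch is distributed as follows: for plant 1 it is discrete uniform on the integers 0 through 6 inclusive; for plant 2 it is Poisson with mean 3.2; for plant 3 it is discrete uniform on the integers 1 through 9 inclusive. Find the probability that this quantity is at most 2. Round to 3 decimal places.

Conditional on each plant, P(X ≤ 2): 1: 0.428571; 2: 0.379904; 3: 0.222222.
By total probability, P(X ≤ 2) = 0.36·0.428571 + 0.32·0.379904 + 0.32·0.222222 = 0.346966.

0.347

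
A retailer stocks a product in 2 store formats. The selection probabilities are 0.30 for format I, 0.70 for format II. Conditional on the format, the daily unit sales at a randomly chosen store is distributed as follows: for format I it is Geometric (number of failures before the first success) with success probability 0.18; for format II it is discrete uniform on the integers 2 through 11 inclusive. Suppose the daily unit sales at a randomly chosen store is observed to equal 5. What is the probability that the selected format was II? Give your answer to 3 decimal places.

Likelihoods P(X=5 | ·): I: 0.0667332; II: 0.1.
Posterior ∝ prior × likelihood. Numerator for II: 0.7·0.1 = 0.07.
Normalizing constant: 0.3·0.0667332 + 0.7·0.1 = 0.09002.
P(II | observation) = 0.07 / 0.09002 = 0.777605.

0.778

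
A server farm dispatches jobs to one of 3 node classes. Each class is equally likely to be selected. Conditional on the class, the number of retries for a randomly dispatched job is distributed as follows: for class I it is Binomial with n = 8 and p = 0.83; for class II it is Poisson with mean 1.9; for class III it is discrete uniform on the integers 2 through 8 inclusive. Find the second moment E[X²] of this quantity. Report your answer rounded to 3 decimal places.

For each component E[X²] = Var + (mean)², giving I: 45.2184; II: 5.51; III: 29.
Overall E[X²] = 0.333333·45.2184 + 0.333333·5.51 + 0.333333·29 = 26.5761.

26.576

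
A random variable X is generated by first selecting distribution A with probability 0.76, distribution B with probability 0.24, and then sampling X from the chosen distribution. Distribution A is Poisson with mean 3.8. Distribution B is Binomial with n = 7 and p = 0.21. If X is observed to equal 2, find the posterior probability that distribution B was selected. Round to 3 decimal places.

0.358

Likelihoods P(X=2 | ·): A: 0.161517; B: 0.284966.
Posterior ∝ prior × likelihood. Numerator for B: 0.24·0.284966 = 0.0683919.
Normalizing constant: 0.76·0.161517 + 0.24·0.284966 = 0.191145.
P(B | observation) = 0.0683919 / 0.191145 = 0.357801.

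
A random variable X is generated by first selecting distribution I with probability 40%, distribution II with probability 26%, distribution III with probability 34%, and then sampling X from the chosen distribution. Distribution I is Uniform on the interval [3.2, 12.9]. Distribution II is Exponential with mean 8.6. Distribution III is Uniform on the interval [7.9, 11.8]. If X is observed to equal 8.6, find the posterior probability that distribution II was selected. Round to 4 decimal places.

0.0797

Likelihoods f(8.6 | ·): I: 0.103093; II: 0.0427767; III: 0.25641.
Posterior ∝ prior × likelihood. Numerator for II: 0.26·0.0427767 = 0.0111219.
Normalizing constant: 0.4·0.103093 + 0.26·0.0427767 + 0.34·0.25641 = 0.139539.
P(II | observation) = 0.0111219 / 0.139539 = 0.0797051.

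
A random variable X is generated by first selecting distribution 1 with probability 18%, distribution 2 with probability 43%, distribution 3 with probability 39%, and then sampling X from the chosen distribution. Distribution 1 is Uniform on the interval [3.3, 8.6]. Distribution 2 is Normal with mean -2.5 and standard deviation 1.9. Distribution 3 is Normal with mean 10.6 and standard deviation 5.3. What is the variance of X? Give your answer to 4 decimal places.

48.7522

Per component, 1: μ=5.95, E[X²]=37.7433; 2: μ=-2.5, E[X²]=9.86; 3: μ=10.6, E[X²]=140.45.
E[X] = 0.18·5.95 + 0.43·-2.5 + 0.39·10.6 = 4.13.
E[X²] = 0.18·37.7433 + 0.43·9.86 + 0.39·140.45 = 65.8091.
Var(X) = E[X²] − (E[X])² = 65.8091 − 17.0569 = 48.7522.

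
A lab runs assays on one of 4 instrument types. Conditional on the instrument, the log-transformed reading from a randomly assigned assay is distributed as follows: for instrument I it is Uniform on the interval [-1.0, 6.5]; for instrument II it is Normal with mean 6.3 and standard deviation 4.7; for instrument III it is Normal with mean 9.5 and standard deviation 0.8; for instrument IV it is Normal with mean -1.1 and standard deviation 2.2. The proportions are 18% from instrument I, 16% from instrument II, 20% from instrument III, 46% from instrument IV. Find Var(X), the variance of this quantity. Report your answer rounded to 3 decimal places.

24.658

Per component, I: μ=2.75, E[X²]=12.25; II: μ=6.3, E[X²]=61.78; III: μ=9.5, E[X²]=90.89; IV: μ=-1.1, E[X²]=6.05.
E[X] = 0.18·2.75 + 0.16·6.3 + 0.2·9.5 + 0.46·-1.1 = 2.897.
E[X²] = 0.18·12.25 + 0.16·61.78 + 0.2·90.89 + 0.46·6.05 = 33.0508.
Var(X) = E[X²] − (E[X])² = 33.0508 − 8.39261 = 24.6582.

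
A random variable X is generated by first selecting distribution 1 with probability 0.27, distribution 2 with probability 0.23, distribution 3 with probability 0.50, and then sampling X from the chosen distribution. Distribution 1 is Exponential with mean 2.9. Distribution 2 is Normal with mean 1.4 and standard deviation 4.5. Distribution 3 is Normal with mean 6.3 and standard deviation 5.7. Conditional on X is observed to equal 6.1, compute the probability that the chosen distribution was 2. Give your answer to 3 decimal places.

0.203

Likelihoods f(6.1 | ·): 1: 0.042081; 2: 0.051383; 3: 0.0699468.
Posterior ∝ prior × likelihood. Numerator for 2: 0.23·0.051383 = 0.0118181.
Normalizing constant: 0.27·0.042081 + 0.23·0.051383 + 0.5·0.0699468 = 0.0581534.
P(2 | observation) = 0.0118181 / 0.0581534 = 0.203223.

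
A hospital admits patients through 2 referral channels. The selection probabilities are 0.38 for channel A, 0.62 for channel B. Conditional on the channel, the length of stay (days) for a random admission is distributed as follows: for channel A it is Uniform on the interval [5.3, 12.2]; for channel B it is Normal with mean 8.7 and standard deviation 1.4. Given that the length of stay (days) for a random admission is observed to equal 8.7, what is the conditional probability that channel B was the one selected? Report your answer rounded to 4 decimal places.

Likelihoods f(8.7 | ·): A: 0.144928; B: 0.284959.
Posterior ∝ prior × likelihood. Numerator for B: 0.62·0.284959 = 0.176674.
Normalizing constant: 0.38·0.144928 + 0.62·0.284959 = 0.231747.
P(B | observation) = 0.176674 / 0.231747 = 0.762359.

0.7624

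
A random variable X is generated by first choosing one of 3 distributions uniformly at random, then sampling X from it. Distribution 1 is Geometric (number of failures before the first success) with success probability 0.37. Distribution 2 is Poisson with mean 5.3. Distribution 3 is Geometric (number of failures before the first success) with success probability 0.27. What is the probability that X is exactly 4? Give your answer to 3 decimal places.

0.100

Conditional on each component, P(X = 4): 1: 0.058286; 2: 0.164109; 3: 0.0766753.
By total probability, P(X = 4) = 0.333333·0.058286 + 0.333333·0.164109 + 0.333333·0.0766753 = 0.09969.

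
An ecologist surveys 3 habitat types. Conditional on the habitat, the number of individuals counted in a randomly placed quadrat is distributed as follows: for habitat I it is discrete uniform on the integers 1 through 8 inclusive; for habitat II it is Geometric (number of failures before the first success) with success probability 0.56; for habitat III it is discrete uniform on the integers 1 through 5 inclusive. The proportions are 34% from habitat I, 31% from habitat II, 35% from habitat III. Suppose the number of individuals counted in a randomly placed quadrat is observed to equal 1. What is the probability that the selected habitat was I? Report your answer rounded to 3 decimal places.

0.225

Likelihoods P(X=1 | ·): I: 0.125; II: 0.2464; III: 0.2.
Posterior ∝ prior × likelihood. Numerator for I: 0.34·0.125 = 0.0425.
Normalizing constant: 0.34·0.125 + 0.31·0.2464 + 0.35·0.2 = 0.188884.
P(I | observation) = 0.0425 / 0.188884 = 0.225006.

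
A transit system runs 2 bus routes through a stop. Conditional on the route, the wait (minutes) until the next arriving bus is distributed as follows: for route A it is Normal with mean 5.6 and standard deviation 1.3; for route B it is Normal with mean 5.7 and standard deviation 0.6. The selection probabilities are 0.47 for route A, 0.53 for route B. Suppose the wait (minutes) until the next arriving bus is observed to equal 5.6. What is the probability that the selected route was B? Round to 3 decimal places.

Likelihoods f(5.6 | ·): A: 0.306879; B: 0.655733.
Posterior ∝ prior × likelihood. Numerator for B: 0.53·0.655733 = 0.347538.
Normalizing constant: 0.47·0.306879 + 0.53·0.655733 = 0.491771.
P(B | observation) = 0.347538 / 0.491771 = 0.706707.

0.707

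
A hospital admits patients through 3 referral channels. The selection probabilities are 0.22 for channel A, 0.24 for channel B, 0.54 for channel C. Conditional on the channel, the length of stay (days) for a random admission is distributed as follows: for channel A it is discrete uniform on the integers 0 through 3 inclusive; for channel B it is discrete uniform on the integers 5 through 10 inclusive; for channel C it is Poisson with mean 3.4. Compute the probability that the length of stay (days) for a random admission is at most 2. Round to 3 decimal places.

Conditional on each channel, P(X ≤ 2): A: 0.75; B: 0; C: 0.33974.
By total probability, P(X ≤ 2) = 0.22·0.75 + 0.24·0 + 0.54·0.33974 = 0.34846.

0.348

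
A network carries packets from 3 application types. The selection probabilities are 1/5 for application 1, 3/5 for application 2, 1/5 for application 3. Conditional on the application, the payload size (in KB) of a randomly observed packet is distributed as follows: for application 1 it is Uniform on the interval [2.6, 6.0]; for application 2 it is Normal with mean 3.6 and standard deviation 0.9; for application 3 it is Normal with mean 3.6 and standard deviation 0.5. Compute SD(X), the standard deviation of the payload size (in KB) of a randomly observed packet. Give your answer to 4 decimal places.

Per component, 1: μ=4.3, E[X²]=19.4533; 2: μ=3.6, E[X²]=13.77; 3: μ=3.6, E[X²]=13.21.
E[X] = 0.2·4.3 + 0.6·3.6 + 0.2·3.6 = 3.74.
E[X²] = 0.2·19.4533 + 0.6·13.77 + 0.2·13.21 = 14.7947.
Var(X) = E[X²] − (E[X])² = 14.7947 − 13.9876 = 0.807067.
SD(X) = √0.807067 = 0.898369.

0.8984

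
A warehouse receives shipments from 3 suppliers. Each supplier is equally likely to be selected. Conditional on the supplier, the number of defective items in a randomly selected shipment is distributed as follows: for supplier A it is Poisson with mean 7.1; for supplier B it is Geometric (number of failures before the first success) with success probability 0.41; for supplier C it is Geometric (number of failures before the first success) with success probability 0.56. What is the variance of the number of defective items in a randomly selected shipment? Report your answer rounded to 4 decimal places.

Per component, A: μ=7.1, E[X²]=57.51; B: μ=1.43902, E[X²]=5.58061; C: μ=0.785714, E[X²]=2.02041.
E[X] = 0.333333·7.1 + 0.333333·1.43902 + 0.333333·0.785714 = 3.10825.
E[X²] = 0.333333·57.51 + 0.333333·5.58061 + 0.333333·2.02041 = 21.7037.
Var(X) = E[X²] − (E[X])² = 21.7037 − 9.66119 = 12.0425.

12.0425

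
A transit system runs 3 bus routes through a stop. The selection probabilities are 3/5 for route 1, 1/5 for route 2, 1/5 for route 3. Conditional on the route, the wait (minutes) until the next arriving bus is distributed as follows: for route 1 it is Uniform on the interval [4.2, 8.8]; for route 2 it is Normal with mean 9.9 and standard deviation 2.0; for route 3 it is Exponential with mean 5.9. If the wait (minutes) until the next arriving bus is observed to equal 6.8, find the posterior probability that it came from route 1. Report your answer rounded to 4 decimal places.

0.8517

Likelihoods f(6.8 | ·): 1: 0.217391; 2: 0.0600045; 3: 0.053531.
Posterior ∝ prior × likelihood. Numerator for 1: 0.6·0.217391 = 0.130435.
Normalizing constant: 0.6·0.217391 + 0.2·0.0600045 + 0.2·0.053531 = 0.153142.
P(1 | observation) = 0.130435 / 0.153142 = 0.851725.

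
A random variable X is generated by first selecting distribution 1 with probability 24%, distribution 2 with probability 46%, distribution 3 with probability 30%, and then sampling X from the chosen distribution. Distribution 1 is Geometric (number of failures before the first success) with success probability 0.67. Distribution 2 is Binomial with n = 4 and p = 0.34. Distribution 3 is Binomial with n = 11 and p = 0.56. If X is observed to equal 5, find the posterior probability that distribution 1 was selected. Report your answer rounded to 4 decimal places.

Likelihoods P(X=5 | ·): 1: 0.00262207; 2: 0; 3: 0.184628.
Posterior ∝ prior × likelihood. Numerator for 1: 0.24·0.00262207 = 0.000629297.
Normalizing constant: 0.24·0.00262207 + 0.46·0 + 0.3·0.184628 = 0.0560178.
P(1 | observation) = 0.000629297 / 0.0560178 = 0.0112339.

0.0112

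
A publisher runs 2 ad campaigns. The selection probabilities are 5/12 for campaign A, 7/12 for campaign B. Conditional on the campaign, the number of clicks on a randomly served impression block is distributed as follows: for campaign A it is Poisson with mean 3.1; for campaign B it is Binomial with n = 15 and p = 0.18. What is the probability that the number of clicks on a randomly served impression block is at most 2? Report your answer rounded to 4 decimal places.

Conditional on each campaign, P(X ≤ 2): A: 0.401163; B: 0.476563.
By total probability, P(X ≤ 2) = 0.416667·0.401163 + 0.583333·0.476563 = 0.445146.

0.4451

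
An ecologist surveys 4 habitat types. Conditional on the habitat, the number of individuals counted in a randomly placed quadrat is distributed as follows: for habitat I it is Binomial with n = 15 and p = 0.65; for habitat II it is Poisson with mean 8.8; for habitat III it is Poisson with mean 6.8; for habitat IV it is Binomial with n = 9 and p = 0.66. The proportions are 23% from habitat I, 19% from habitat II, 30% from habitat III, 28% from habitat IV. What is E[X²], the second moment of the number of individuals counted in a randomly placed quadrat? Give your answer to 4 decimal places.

For each component E[X²] = Var + (mean)², giving I: 98.475; II: 86.24; III: 53.04; IV: 37.3032.
Overall E[X²] = 0.23·98.475 + 0.19·86.24 + 0.3·53.04 + 0.28·37.3032 = 65.3917.

65.3917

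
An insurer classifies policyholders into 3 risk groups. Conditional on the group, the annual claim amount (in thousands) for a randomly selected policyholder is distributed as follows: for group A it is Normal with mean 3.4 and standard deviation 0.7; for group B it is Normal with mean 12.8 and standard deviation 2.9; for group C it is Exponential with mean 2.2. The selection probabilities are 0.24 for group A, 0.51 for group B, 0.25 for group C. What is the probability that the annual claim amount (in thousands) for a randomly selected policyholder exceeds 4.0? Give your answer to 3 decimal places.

Conditional on each group, P(X > 4.0): A: 0.195683; B: 0.998795; C: 0.162321.
By total probability, P(X > 4.0) = 0.24·0.195683 + 0.51·0.998795 + 0.25·0.162321 = 0.59693.

0.597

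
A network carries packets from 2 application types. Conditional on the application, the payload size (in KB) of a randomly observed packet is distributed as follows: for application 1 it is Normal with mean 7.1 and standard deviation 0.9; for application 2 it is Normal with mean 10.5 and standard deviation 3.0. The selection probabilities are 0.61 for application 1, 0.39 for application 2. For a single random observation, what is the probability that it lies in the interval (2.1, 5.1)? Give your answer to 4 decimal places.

Conditional on each application, P(2.1 < X < 5.1): 1: 0.0131341; 2: 0.0333752.
By total probability, P(2.1 < X < 5.1) = 0.61·0.0131341 + 0.39·0.0333752 = 0.0210281.

0.0210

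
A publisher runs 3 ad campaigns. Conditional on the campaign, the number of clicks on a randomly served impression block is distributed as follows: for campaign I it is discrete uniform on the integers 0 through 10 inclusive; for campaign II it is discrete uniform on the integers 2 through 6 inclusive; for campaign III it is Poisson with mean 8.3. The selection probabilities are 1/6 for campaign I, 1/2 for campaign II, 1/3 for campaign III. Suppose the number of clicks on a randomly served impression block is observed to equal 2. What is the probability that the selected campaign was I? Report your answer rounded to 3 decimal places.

Likelihoods P(X=2 | ·): I: 0.0909091; II: 0.2; III: 0.00856016.
Posterior ∝ prior × likelihood. Numerator for I: 0.166667·0.0909091 = 0.0151515.
Normalizing constant: 0.166667·0.0909091 + 0.5·0.2 + 0.333333·0.00856016 = 0.118005.
P(I | observation) = 0.0151515 / 0.118005 = 0.128397.

0.128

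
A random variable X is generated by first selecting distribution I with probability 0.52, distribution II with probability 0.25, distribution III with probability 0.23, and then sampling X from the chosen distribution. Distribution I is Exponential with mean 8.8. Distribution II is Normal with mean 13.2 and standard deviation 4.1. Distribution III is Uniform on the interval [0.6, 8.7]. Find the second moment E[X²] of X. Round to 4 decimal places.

For each component E[X²] = Var + (mean)², giving I: 154.88; II: 191.05; III: 27.09.
Overall E[X²] = 0.52·154.88 + 0.25·191.05 + 0.23·27.09 = 134.531.

134.5308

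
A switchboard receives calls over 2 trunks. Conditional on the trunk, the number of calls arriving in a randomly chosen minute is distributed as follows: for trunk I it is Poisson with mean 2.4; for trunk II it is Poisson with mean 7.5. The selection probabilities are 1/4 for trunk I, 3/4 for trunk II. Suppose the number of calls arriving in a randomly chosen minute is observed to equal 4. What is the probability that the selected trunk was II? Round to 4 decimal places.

Likelihoods P(X=4 | ·): I: 0.125408; II: 0.0729164.
Posterior ∝ prior × likelihood. Numerator for II: 0.75·0.0729164 = 0.0546873.
Normalizing constant: 0.25·0.125408 + 0.75·0.0729164 = 0.0860394.
P(II | observation) = 0.0546873 / 0.0860394 = 0.635607.

0.6356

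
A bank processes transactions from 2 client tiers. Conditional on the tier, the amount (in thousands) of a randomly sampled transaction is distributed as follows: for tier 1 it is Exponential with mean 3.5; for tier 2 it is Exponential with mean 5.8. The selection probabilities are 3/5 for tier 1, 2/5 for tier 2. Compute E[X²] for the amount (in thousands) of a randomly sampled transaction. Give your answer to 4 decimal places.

41.6120

For each component E[X²] = Var + (mean)², giving 1: 24.5; 2: 67.28.
Overall E[X²] = 0.6·24.5 + 0.4·67.28 = 41.612.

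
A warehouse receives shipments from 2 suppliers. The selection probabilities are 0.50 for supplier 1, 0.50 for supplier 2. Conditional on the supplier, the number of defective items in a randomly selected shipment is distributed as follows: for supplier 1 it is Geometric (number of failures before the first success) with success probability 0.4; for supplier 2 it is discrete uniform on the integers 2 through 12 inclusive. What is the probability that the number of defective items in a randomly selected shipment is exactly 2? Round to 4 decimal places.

Conditional on each supplier, P(X = 2): 1: 0.144; 2: 0.0909091.
By total probability, P(X = 2) = 0.5·0.144 + 0.5·0.0909091 = 0.117455.

0.1175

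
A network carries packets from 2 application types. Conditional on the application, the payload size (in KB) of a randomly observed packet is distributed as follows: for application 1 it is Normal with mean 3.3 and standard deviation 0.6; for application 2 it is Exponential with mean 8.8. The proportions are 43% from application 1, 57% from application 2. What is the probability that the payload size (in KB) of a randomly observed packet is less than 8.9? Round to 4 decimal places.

0.7927

Conditional on each application, P(X < 8.9): 1: 1; 2: 0.636277.
By total probability, P(X < 8.9) = 0.43·1 + 0.57·0.636277 = 0.792678.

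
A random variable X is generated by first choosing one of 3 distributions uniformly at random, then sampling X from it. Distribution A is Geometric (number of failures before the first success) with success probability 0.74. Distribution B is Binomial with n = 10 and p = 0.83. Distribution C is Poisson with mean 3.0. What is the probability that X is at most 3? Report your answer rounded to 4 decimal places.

Conditional on each component, P(X ≤ 3): A: 0.99543; B: 0.000304181; C: 0.647232.
By total probability, P(X ≤ 3) = 0.333333·0.99543 + 0.333333·0.000304181 + 0.333333·0.647232 = 0.547655.

0.5477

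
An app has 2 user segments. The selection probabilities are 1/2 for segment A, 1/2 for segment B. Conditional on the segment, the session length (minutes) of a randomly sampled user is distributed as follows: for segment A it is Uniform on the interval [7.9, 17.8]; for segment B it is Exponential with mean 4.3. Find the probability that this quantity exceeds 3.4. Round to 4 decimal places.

Conditional on each segment, P(X > 3.4): A: 1; B: 0.453528.
By total probability, P(X > 3.4) = 0.5·1 + 0.5·0.453528 = 0.726764.

0.7268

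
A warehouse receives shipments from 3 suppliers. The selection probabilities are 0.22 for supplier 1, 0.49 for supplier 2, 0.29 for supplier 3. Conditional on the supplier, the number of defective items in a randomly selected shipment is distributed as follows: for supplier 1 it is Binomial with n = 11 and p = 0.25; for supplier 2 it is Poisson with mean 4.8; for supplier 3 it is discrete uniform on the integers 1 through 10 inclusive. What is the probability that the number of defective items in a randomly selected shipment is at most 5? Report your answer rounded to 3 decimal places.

0.676

Conditional on each supplier, P(X ≤ 5): 1: 0.965672; 2: 0.651006; 3: 0.5.
By total probability, P(X ≤ 5) = 0.22·0.965672 + 0.49·0.651006 + 0.29·0.5 = 0.676441.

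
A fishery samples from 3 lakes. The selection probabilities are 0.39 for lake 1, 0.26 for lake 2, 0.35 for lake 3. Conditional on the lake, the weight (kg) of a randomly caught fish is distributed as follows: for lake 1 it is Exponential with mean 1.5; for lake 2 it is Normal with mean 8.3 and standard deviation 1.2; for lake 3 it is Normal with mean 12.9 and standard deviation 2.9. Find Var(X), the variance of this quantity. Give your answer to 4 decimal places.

28.5492

Per component, 1: μ=1.5, E[X²]=4.5; 2: μ=8.3, E[X²]=70.33; 3: μ=12.9, E[X²]=174.82.
E[X] = 0.39·1.5 + 0.26·8.3 + 0.35·12.9 = 7.258.
E[X²] = 0.39·4.5 + 0.26·70.33 + 0.35·174.82 = 81.2278.
Var(X) = E[X²] − (E[X])² = 81.2278 − 52.6786 = 28.5492.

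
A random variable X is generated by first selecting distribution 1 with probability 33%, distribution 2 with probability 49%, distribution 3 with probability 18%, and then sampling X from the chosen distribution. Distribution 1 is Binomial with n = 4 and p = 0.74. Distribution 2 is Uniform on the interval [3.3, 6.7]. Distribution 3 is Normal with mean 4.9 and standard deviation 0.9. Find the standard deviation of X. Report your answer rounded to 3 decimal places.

Per component, 1: μ=2.96, E[X²]=9.5312; 2: μ=5, E[X²]=25.9633; 3: μ=4.9, E[X²]=24.82.
E[X] = 0.33·2.96 + 0.49·5 + 0.18·4.9 = 4.3088.
E[X²] = 0.33·9.5312 + 0.49·25.9633 + 0.18·24.82 = 20.3349.
Var(X) = E[X²] − (E[X])² = 20.3349 − 18.5658 = 1.76917.
SD(X) = √1.76917 = 1.3301.

1.330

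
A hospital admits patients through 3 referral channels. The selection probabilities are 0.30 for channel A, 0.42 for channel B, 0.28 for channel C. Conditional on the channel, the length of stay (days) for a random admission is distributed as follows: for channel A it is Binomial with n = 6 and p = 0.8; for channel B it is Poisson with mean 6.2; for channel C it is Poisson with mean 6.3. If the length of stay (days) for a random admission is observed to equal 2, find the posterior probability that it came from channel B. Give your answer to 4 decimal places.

0.5252

Likelihoods P(X=2 | ·): A: 0.01536; B: 0.0390057; C: 0.0364415.
Posterior ∝ prior × likelihood. Numerator for B: 0.42·0.0390057 = 0.0163824.
Normalizing constant: 0.3·0.01536 + 0.42·0.0390057 + 0.28·0.0364415 = 0.031194.
P(B | observation) = 0.0163824 / 0.031194 = 0.525177.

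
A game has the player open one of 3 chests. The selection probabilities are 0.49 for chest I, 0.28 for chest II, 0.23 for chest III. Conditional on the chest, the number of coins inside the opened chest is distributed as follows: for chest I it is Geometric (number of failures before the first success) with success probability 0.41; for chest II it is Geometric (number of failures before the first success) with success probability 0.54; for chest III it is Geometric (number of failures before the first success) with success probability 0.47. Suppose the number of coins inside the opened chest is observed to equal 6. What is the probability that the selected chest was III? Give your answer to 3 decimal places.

Likelihoods P(X=6 | ·): I: 0.017294; II: 0.00511612; III: 0.0104172.
Posterior ∝ prior × likelihood. Numerator for III: 0.23·0.0104172 = 0.00239597.
Normalizing constant: 0.49·0.017294 + 0.28·0.00511612 + 0.23·0.0104172 = 0.0123026.
P(III | observation) = 0.00239597 / 0.0123026 = 0.194754.

0.195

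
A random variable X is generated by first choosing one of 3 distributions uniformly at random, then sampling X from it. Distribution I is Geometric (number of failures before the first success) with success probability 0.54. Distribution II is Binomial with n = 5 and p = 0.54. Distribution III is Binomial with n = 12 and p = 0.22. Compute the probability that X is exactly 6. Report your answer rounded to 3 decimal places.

Conditional on each component, P(X = 6): I: 0.00511612; II: 0; III: 0.0235926.
By total probability, P(X = 6) = 0.333333·0.00511612 + 0.333333·0 + 0.333333·0.0235926 = 0.00956957.

0.010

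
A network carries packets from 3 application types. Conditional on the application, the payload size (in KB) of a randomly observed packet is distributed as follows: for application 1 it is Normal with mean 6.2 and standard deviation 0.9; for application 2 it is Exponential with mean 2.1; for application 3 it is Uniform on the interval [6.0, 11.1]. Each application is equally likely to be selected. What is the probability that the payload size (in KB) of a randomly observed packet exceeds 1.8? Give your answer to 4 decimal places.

Conditional on each application, P(X > 1.8): 1: 0.999999; 2: 0.424373; 3: 1.
By total probability, P(X > 1.8) = 0.333333·0.999999 + 0.333333·0.424373 + 0.333333·1 = 0.808124.

0.8081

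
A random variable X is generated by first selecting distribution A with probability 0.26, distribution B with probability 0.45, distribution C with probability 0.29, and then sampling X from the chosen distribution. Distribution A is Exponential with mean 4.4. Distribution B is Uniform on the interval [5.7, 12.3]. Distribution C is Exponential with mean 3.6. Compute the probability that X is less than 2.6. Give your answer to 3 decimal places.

0.265

Conditional on each component, P(X < 2.6): A: 0.446176; B: 0; C: 0.514328.
By total probability, P(X < 2.6) = 0.26·0.446176 + 0.45·0 + 0.29·0.514328 = 0.265161.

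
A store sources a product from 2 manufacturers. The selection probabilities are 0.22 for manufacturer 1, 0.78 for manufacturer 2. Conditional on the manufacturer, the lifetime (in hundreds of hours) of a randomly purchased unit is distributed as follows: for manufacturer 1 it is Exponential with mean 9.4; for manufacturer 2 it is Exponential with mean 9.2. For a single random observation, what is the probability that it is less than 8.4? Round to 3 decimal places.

Conditional on each manufacturer, P(X < 8.4): 1: 0.590827; 2: 0.598699.
By total probability, P(X < 8.4) = 0.22·0.590827 + 0.78·0.598699 = 0.596967.

0.597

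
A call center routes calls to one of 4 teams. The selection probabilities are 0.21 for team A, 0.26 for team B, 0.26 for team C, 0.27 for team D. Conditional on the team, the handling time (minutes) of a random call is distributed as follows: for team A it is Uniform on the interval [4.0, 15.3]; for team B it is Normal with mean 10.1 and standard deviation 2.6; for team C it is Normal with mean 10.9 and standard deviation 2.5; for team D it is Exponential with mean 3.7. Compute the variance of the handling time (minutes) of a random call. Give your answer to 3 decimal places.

Per component, A: μ=9.65, E[X²]=103.763; B: μ=10.1, E[X²]=108.77; C: μ=10.9, E[X²]=125.06; D: μ=3.7, E[X²]=27.38.
E[X] = 0.21·9.65 + 0.26·10.1 + 0.26·10.9 + 0.27·3.7 = 8.4855.
E[X²] = 0.21·103.763 + 0.26·108.77 + 0.26·125.06 + 0.27·27.38 = 89.9787.
Var(X) = E[X²] − (E[X])² = 89.9787 − 72.0037 = 17.975.

17.975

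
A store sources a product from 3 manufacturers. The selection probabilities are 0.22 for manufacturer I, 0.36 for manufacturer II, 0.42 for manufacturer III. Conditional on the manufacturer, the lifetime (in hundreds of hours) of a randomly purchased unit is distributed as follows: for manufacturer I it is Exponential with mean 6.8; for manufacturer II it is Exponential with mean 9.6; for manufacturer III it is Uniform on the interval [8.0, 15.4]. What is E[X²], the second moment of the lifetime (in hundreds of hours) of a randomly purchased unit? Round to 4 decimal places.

For each component E[X²] = Var + (mean)², giving I: 92.48; II: 184.32; III: 141.453.
Overall E[X²] = 0.22·92.48 + 0.36·184.32 + 0.42·141.453 = 146.111.

146.1112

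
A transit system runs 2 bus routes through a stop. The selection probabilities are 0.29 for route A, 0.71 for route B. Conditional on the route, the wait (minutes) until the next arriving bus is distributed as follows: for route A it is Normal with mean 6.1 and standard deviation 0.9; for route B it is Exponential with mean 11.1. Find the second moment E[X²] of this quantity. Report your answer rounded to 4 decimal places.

185.9840

For each component E[X²] = Var + (mean)², giving A: 38.02; B: 246.42.
Overall E[X²] = 0.29·38.02 + 0.71·246.42 = 185.984.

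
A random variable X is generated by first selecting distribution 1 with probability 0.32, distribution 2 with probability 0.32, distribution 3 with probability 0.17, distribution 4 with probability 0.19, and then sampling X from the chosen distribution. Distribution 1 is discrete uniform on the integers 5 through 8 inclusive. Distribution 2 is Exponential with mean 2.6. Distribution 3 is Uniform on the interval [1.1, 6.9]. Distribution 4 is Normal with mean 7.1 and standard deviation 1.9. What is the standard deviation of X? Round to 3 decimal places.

Per component, 1: μ=6.5, E[X²]=43.5; 2: μ=2.6, E[X²]=13.52; 3: μ=4, E[X²]=18.8033; 4: μ=7.1, E[X²]=54.02.
E[X] = 0.32·6.5 + 0.32·2.6 + 0.17·4 + 0.19·7.1 = 4.941.
E[X²] = 0.32·43.5 + 0.32·13.52 + 0.17·18.8033 + 0.19·54.02 = 31.7068.
Var(X) = E[X²] − (E[X])² = 31.7068 − 24.4135 = 7.29329.
SD(X) = √7.29329 = 2.70061.

2.701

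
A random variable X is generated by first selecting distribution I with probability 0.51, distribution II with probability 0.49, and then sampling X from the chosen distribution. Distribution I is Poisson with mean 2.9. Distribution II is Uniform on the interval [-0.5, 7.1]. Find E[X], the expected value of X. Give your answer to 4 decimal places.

3.0960

Component means — I: 2.9; II: 3.3.
E[X] = 0.51·2.9 + 0.49·3.3 = 3.096.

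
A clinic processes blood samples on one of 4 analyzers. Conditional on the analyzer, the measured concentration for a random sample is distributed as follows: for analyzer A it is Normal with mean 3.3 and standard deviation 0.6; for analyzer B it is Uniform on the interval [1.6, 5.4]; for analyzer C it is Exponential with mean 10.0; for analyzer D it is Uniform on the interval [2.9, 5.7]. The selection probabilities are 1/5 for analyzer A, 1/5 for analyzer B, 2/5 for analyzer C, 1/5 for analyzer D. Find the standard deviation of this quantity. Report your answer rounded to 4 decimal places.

7.0768

Per component, A: μ=3.3, E[X²]=11.25; B: μ=3.5, E[X²]=13.4533; C: μ=10, E[X²]=200; D: μ=4.3, E[X²]=19.1433.
E[X] = 0.2·3.3 + 0.2·3.5 + 0.4·10 + 0.2·4.3 = 6.22.
E[X²] = 0.2·11.25 + 0.2·13.4533 + 0.4·200 + 0.2·19.1433 = 88.7693.
Var(X) = E[X²] − (E[X])² = 88.7693 − 38.6884 = 50.0809.
SD(X) = √50.0809 = 7.07679.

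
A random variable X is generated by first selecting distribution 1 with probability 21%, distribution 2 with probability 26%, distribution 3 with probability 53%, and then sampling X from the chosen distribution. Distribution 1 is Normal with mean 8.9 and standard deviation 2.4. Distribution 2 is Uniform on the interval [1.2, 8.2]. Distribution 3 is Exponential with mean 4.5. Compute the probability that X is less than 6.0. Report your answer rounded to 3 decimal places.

0.592

Conditional on each component, P(X < 6.0): 1: 0.11346; 2: 0.685714; 3: 0.736403.
By total probability, P(X < 6.0) = 0.21·0.11346 + 0.26·0.685714 + 0.53·0.736403 = 0.592406.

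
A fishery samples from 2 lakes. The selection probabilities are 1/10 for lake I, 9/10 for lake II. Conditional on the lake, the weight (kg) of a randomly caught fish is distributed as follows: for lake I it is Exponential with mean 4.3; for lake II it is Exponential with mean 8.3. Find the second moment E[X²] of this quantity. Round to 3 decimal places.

127.700

For each component E[X²] = Var + (mean)², giving I: 36.98; II: 137.78.
Overall E[X²] = 0.1·36.98 + 0.9·137.78 = 127.7.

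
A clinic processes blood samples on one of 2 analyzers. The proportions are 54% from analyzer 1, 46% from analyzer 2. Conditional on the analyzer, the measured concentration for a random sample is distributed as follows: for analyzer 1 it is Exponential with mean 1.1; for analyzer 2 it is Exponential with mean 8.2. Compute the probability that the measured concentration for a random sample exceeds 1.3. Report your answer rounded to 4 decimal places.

0.5582

Conditional on each analyzer, P(X > 1.3): 1: 0.306721; 2: 0.853392.
By total probability, P(X > 1.3) = 0.54·0.306721 + 0.46·0.853392 = 0.558189.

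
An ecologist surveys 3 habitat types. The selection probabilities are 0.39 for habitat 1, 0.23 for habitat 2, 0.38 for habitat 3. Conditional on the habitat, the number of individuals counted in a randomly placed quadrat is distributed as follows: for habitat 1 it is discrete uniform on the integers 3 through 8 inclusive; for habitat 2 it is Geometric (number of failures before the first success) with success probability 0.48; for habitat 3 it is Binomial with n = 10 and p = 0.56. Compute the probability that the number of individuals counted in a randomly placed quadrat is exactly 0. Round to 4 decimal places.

0.1105

Conditional on each habitat, P(X = 0): 1: 0; 2: 0.48; 3: 0.000271974.
By total probability, P(X = 0) = 0.39·0 + 0.23·0.48 + 0.38·0.000271974 = 0.110503.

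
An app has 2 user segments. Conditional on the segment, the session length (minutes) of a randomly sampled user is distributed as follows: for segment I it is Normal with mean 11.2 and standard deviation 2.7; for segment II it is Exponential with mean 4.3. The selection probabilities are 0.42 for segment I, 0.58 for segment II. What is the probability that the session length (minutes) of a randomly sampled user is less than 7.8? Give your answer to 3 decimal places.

Conditional on each segment, P(X < 7.8): I: 0.103968; II: 0.836992.
By total probability, P(X < 7.8) = 0.42·0.103968 + 0.58·0.836992 = 0.529122.

0.529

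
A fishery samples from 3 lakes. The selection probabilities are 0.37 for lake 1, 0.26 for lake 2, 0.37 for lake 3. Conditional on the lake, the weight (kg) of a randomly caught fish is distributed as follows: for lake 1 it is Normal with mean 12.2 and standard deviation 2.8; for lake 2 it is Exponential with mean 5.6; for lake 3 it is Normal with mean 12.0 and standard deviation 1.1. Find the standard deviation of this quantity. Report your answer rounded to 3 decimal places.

4.432

Per component, 1: μ=12.2, E[X²]=156.68; 2: μ=5.6, E[X²]=62.72; 3: μ=12, E[X²]=145.21.
E[X] = 0.37·12.2 + 0.26·5.6 + 0.37·12 = 10.41.
E[X²] = 0.37·156.68 + 0.26·62.72 + 0.37·145.21 = 128.006.
Var(X) = E[X²] − (E[X])² = 128.006 − 108.368 = 19.6384.
SD(X) = √19.6384 = 4.43152.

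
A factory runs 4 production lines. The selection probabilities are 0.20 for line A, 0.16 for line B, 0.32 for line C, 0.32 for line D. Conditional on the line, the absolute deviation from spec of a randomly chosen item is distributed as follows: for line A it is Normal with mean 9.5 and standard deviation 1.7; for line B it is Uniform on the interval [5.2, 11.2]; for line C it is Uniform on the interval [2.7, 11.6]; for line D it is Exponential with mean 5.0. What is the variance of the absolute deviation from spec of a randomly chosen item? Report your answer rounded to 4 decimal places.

Per component, A: μ=9.5, E[X²]=93.14; B: μ=8.2, E[X²]=70.24; C: μ=7.15, E[X²]=57.7233; D: μ=5, E[X²]=50.
E[X] = 0.2·9.5 + 0.16·8.2 + 0.32·7.15 + 0.32·5 = 7.1.
E[X²] = 0.2·93.14 + 0.16·70.24 + 0.32·57.7233 + 0.32·50 = 64.3379.
Var(X) = E[X²] − (E[X])² = 64.3379 − 50.41 = 13.9279.

13.9279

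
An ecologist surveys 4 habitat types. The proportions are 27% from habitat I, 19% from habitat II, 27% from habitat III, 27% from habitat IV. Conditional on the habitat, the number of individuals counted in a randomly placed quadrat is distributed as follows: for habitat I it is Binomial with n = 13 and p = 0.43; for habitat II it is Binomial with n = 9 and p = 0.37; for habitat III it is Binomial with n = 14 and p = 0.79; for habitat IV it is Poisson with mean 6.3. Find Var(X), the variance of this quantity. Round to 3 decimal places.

11.237

Per component, I: μ=5.59, E[X²]=34.4344; II: μ=3.33, E[X²]=13.1868; III: μ=11.06, E[X²]=124.646; IV: μ=6.3, E[X²]=45.99.
E[X] = 0.27·5.59 + 0.19·3.33 + 0.27·11.06 + 0.27·6.3 = 6.8292.
E[X²] = 0.27·34.4344 + 0.19·13.1868 + 0.27·124.646 + 0.27·45.99 = 57.8746.
Var(X) = E[X²] − (E[X])² = 57.8746 − 46.638 = 11.2366.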